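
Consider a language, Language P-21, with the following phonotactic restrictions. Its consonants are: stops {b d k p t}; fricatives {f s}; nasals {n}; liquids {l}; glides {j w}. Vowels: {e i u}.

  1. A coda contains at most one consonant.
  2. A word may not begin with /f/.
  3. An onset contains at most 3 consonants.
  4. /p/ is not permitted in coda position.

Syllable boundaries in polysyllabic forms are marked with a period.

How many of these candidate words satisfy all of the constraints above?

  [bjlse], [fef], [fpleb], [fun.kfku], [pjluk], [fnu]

1

[bjlse] — violates constraint 3: syllable 1 onset /bjls/ has 4 consonants (> 3) → not permitted
[fef] — violates constraint 2: word begins with /f/ → not permitted
[fpleb] — violates constraint 2: word begins with /f/ → not permitted
[fun.kfku] — violates constraint 2: word begins with /f/ → not permitted
[pjluk] — σ1 onset /pjl/ (3C), coda /k/ ok → permitted
[fnu] — violates constraint 2: word begins with /f/ → not permitted
Permitted: [pjluk] → 1.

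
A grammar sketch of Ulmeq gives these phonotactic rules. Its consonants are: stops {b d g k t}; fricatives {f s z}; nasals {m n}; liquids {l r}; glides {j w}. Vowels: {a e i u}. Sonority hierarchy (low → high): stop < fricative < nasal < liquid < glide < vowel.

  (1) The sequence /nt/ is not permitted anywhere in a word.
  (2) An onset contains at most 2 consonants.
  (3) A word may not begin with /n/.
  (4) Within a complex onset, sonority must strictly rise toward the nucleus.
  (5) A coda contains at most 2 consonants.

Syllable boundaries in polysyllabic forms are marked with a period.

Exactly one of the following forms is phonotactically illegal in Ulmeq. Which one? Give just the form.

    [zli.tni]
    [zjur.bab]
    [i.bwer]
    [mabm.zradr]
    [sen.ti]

[sen.ti]

[zli.tni] — σ1 onset /zl/ (2→4 rises), coda /∅/ ok; σ2 onset /tn/ (1→3 rises), coda /∅/ ok → phonotactically legal
[zjur.bab] — σ1 onset /zj/ (2→5 rises), coda /r/ ok; σ2 onset /b/, coda /b/ ok → phonotactically legal
[i.bwer] — σ1 onset /∅/, coda /∅/ ok; σ2 onset /bw/ (1→5 rises), coda /r/ ok → phonotactically legal
[mabm.zradr] — σ1 onset /m/, coda /bm/ (2C) ok; σ2 onset /zr/ (2→4 rises), coda /dr/ (2C) ok → phonotactically legal
[sen.ti] — violates constraint 1: contains banned sequence /nt/ → phonotactically illegal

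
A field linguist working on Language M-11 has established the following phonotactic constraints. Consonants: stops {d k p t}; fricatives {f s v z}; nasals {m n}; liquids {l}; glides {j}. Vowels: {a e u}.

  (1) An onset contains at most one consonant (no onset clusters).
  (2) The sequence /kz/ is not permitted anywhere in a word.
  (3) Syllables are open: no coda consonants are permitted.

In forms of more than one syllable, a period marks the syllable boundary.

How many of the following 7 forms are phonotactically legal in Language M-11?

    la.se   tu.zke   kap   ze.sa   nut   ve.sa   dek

3

la.se — σ1 onset /l/, coda /∅/ ok; σ2 onset /s/, coda /∅/ ok → phonotactically legal
tu.zke — violates constraint 1: syllable 2 onset /zk/ has 2 consonants (> 1) → phonotactically illegal
kap — violates constraint 3: syllable 1 coda /p/ has 1 consonant (> 0) → phonotactically illegal
ze.sa — σ1 onset /z/, coda /∅/ ok; σ2 onset /s/, coda /∅/ ok → phonotactically legal
nut — violates constraint 3: syllable 1 coda /t/ has 1 consonant (> 0) → phonotactically illegal
ve.sa — σ1 onset /v/, coda /∅/ ok; σ2 onset /s/, coda /∅/ ok → phonotactically legal
dek — violates constraint 3: syllable 1 coda /k/ has 1 consonant (> 0) → phonotactically illegal
Phonotactically legal: la.se, ze.sa, ve.sa → 3.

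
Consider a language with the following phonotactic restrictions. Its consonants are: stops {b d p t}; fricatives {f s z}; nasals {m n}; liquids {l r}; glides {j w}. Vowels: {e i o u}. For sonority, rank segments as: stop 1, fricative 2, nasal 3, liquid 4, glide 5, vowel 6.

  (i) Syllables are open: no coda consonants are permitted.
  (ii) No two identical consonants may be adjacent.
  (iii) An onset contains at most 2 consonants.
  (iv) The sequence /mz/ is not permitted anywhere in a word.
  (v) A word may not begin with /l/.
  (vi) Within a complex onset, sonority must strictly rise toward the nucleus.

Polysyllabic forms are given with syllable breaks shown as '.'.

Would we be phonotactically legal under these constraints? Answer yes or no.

yes

we — σ1 onset /w/, coda /∅/ ok → phonotactically legal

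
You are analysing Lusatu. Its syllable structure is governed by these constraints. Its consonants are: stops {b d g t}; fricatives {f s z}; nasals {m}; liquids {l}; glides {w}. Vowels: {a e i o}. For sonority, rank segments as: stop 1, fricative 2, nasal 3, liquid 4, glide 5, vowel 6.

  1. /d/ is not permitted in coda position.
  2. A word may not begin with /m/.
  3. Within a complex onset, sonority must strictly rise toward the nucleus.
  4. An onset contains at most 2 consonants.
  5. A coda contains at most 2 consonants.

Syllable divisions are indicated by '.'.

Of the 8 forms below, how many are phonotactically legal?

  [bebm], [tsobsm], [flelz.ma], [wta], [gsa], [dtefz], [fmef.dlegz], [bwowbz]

[bebm] — σ1 onset /b/, coda /bm/ (2C) ok → phonotactically legal
[tsobsm] — violates constraint 5: syllable 1 coda /bsm/ has 3 consonants (> 2) → phonotactically illegal
[flelz.ma] — σ1 onset /fl/ (2→4 rises), coda /lz/ (2C) ok; σ2 onset /m/, coda /∅/ ok → phonotactically legal
[wta] — violates constraint 3: syllable 1 onset /wt/: /w/ (glide, 5) → /t/ (stop, 1) does not rise → phonotactically illegal
[gsa] — σ1 onset /gs/ (1→2 rises), coda /∅/ ok → phonotactically legal
[dtefz] — violates constraint 3: syllable 1 onset /dt/: /d/ (stop, 1) → /t/ (stop, 1) does not rise → phonotactically illegal
[fmef.dlegz] — σ1 onset /fm/ (2→3 rises), coda /f/ ok; σ2 onset /dl/ (1→4 rises), coda /gz/ (2C) ok → phonotactically legal
[bwowbz] — violates constraint 5: syllable 1 coda /wbz/ has 3 consonants (> 2) → phonotactically illegal
Phonotactically legal: [bebm], [flelz.ma], [gsa], [fmef.dlegz] → 4.

4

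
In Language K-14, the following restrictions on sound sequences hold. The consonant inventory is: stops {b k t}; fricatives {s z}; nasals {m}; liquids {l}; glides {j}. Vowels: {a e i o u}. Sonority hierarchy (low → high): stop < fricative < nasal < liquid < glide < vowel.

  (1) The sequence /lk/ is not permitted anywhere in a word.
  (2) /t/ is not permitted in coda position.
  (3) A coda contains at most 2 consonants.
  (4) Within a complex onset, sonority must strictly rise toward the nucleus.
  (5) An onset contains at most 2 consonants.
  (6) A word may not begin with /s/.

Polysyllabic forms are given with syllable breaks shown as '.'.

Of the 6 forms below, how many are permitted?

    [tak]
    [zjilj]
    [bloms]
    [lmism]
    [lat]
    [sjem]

3

[tak] — σ1 onset /t/, coda /k/ ok → permitted
[zjilj] — σ1 onset /zj/ (2→5 rises), coda /lj/ (2C) ok → permitted
[bloms] — σ1 onset /bl/ (1→4 rises), coda /ms/ (2C) ok → permitted
[lmism] — violates constraint 4: syllable 1 onset /lm/: /l/ (liquid, 4) → /m/ (nasal, 3) does not rise → not permitted
[lat] — violates constraint 2: syllable 1 coda contains /t/ → not permitted
[sjem] — violates constraint 6: word begins with /s/ → not permitted
Permitted: [tak], [zjilj], [bloms] → 3.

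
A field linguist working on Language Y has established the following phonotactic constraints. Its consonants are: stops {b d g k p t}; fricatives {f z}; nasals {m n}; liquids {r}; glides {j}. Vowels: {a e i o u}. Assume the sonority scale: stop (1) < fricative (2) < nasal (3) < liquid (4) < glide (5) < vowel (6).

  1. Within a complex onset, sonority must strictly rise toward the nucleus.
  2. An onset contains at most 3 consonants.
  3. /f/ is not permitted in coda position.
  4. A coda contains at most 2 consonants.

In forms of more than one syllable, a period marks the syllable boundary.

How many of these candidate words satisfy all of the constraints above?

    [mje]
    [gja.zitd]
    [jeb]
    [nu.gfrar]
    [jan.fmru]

[mje] — σ1 onset /mj/ (3→5 rises), coda /∅/ ok → phonotactically legal
[gja.zitd] — σ1 onset /gj/ (1→5 rises), coda /∅/ ok; σ2 onset /z/, coda /td/ (2C) ok → phonotactically legal
[jeb] — σ1 onset /j/, coda /b/ ok → phonotactically legal
[nu.gfrar] — σ1 onset /n/, coda /∅/ ok; σ2 onset /gfr/ (1→2→4 rises), coda /r/ ok → phonotactically legal
[jan.fmru] — σ1 onset /j/, coda /n/ ok; σ2 onset /fmr/ (2→3→4 rises), coda /∅/ ok → phonotactically legal
Phonotactically legal: [mje], [gja.zitd], [jeb], [nu.gfrar], [jan.fmru] → 5.

5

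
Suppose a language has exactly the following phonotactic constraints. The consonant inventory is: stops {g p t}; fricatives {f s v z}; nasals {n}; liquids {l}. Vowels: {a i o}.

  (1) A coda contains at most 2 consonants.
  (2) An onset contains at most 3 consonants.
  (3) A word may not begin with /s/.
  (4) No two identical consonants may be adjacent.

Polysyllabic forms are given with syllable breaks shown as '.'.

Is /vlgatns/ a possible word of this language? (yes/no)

/vlgatns/ — violates constraint 1: syllable 1 coda /tns/ has 3 consonants (> 2) → ill-formed

no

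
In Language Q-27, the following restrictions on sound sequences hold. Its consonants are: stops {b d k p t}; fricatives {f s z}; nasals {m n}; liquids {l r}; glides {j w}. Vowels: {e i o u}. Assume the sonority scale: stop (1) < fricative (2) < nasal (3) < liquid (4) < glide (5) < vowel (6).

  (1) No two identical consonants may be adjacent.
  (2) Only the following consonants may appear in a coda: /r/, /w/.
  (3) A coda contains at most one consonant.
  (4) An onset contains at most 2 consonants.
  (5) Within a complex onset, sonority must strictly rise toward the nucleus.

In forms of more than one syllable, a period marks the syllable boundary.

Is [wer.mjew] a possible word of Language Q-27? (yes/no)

[wer.mjew] — σ1 onset /w/, coda /r/ ok; σ2 onset /mj/ (3→5 rises), coda /w/ ok → licit

yes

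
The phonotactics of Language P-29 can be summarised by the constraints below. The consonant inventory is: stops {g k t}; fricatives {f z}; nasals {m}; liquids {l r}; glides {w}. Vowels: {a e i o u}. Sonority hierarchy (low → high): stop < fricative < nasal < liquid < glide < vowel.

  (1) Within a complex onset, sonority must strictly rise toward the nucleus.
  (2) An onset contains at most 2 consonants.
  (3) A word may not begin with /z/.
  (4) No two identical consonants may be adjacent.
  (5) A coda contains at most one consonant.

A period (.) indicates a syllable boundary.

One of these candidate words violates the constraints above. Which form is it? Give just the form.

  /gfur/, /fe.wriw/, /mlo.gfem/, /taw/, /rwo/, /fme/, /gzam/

/fe.wriw/

/gfur/ — σ1 onset /gf/ (1→2 rises), coda /r/ ok → permitted
/fe.wriw/ — violates constraint 1: syllable 2 onset /wr/: /w/ (glide, 5) → /r/ (liquid, 4) does not rise → not permitted
/mlo.gfem/ — σ1 onset /ml/ (3→4 rises), coda /∅/ ok; σ2 onset /gf/ (1→2 rises), coda /m/ ok → permitted
/taw/ — σ1 onset /t/, coda /w/ ok → permitted
/rwo/ — σ1 onset /rw/ (4→5 rises), coda /∅/ ok → permitted
/fme/ — σ1 onset /fm/ (2→3 rises), coda /∅/ ok → permitted
/gzam/ — σ1 onset /gz/ (1→2 rises), coda /m/ ok → permitted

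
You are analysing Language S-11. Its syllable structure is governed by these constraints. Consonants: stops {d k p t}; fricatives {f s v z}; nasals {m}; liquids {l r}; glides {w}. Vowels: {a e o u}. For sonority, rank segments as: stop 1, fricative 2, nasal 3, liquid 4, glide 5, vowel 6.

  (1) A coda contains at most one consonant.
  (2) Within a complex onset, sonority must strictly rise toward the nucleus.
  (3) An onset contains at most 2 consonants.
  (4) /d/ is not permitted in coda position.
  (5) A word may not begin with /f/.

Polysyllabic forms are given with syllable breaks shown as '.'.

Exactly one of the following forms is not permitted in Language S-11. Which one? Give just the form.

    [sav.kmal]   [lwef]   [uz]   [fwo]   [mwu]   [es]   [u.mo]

[sav.kmal] — σ1 onset /s/, coda /v/ ok; σ2 onset /km/ (1→3 rises), coda /l/ ok → permitted
[lwef] — σ1 onset /lw/ (4→5 rises), coda /f/ ok → permitted
[uz] — σ1 onset /∅/, coda /z/ ok → permitted
[fwo] — violates constraint 5: word begins with /f/ → not permitted
[mwu] — σ1 onset /mw/ (3→5 rises), coda /∅/ ok → permitted
[es] — σ1 onset /∅/, coda /s/ ok → permitted
[u.mo] — σ1 onset /∅/, coda /∅/ ok; σ2 onset /m/, coda /∅/ ok → permitted

[fwo]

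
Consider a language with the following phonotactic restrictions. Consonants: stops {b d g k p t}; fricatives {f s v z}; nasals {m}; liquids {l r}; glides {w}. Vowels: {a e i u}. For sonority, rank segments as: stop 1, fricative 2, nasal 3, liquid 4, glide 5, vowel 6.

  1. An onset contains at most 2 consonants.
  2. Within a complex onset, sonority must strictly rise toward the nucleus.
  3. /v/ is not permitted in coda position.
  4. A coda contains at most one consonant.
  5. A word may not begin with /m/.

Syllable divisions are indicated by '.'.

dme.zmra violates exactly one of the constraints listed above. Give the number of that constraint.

1

dme.zmra: syllable 2 onset /zmr/ has 3 consonants (> 2).
This is a violation of constraint 1: "An onset contains at most 2 consonants."
The remaining constraints (2, 3, 4, 5) are satisfied.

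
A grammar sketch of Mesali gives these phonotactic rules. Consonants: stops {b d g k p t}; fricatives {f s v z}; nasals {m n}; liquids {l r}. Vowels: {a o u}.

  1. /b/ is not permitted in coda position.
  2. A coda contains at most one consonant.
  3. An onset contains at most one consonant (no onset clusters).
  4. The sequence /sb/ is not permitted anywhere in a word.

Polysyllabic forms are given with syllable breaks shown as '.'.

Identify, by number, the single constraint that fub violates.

fub: syllable 1 coda contains /b/.
This is a violation of constraint 1: "/b/ is not permitted in coda position."
The remaining constraints (2, 3, 4) are satisfied.

1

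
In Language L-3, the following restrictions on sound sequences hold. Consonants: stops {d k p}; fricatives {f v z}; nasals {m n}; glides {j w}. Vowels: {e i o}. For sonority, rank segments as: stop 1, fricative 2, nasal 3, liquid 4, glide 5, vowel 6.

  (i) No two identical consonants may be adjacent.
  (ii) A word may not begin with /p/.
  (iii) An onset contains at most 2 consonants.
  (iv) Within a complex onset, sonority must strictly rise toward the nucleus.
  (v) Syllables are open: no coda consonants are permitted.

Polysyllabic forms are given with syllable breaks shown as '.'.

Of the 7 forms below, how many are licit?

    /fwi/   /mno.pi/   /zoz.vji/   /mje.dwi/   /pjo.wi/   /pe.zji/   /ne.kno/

3

/fwi/ — σ1 onset /fw/ (2→5 rises), coda /∅/ ok → licit
/mno.pi/ — violates constraint (iv): syllable 1 onset /mn/: /m/ (nasal, 3) → /n/ (nasal, 3) does not rise → illicit
/zoz.vji/ — violates constraint (v): syllable 1 coda /z/ has 1 consonant (> 0) → illicit
/mje.dwi/ — σ1 onset /mj/ (3→5 rises), coda /∅/ ok; σ2 onset /dw/ (1→5 rises), coda /∅/ ok → licit
/pjo.wi/ — violates constraint (ii): word begins with /p/ → illicit
/pe.zji/ — violates constraint (ii): word begins with /p/ → illicit
/ne.kno/ — σ1 onset /n/, coda /∅/ ok; σ2 onset /kn/ (1→3 rises), coda /∅/ ok → licit
Licit: /fwi/, /mje.dwi/, /ne.kno/ → 3.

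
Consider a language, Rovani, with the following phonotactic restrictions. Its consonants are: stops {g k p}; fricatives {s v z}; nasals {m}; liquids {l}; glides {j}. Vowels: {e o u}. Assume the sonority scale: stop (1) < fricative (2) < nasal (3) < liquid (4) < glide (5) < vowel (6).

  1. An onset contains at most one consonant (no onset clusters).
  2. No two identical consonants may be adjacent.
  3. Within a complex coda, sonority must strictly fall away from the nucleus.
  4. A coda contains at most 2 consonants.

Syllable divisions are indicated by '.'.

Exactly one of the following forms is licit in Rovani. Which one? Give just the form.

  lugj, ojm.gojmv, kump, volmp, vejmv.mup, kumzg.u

lugj — violates constraint 3: syllable 1 coda /gj/: /g/ (stop, 1) → /j/ (glide, 5) does not fall → illicit
ojm.gojmv — violates constraint 4: syllable 2 coda /jmv/ has 3 consonants (> 2) → illicit
kump — σ1 onset /k/, coda /mp/ (3→1 falls) ok → licit
volmp — violates constraint 4: syllable 1 coda /lmp/ has 3 consonants (> 2) → illicit
vejmv.mup — violates constraint 4: syllable 1 coda /jmv/ has 3 consonants (> 2) → illicit
kumzg.u — violates constraint 4: syllable 1 coda /mzg/ has 3 consonants (> 2) → illicit

kump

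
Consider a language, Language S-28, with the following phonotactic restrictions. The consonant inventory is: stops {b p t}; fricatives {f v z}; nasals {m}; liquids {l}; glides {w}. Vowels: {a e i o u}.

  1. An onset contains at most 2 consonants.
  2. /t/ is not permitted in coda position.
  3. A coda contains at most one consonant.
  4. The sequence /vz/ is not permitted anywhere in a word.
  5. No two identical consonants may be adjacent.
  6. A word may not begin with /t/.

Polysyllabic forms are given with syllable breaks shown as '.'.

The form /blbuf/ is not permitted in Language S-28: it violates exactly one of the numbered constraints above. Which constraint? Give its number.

/blbuf/: syllable 1 onset /blb/ has 3 consonants (> 2).
This is a violation of constraint 1: "An onset contains at most 2 consonants."
The remaining constraints (2, 3, 4, 5, 6) are satisfied.

1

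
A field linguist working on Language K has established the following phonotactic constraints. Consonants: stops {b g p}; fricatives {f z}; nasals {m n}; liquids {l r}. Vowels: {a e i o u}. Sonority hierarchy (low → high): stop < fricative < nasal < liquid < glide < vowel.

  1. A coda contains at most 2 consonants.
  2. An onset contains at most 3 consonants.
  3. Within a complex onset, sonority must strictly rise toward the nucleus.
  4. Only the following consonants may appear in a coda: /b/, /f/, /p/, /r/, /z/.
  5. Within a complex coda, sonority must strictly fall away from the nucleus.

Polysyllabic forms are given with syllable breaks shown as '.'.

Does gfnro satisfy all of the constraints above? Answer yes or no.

gfnro — violates constraint 2: syllable 1 onset /gfnr/ has 4 consonants (> 3) → ill-formed

no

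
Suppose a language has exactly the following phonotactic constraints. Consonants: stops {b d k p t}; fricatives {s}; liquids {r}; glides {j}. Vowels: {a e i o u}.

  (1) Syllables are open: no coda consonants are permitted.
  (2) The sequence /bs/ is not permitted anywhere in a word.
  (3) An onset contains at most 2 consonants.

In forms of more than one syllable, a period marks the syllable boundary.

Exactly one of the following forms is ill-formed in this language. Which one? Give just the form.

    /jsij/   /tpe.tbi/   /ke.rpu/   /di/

/jsij/ — violates constraint 1: syllable 1 coda /j/ has 1 consonant (> 0) → ill-formed
/tpe.tbi/ — σ1 onset /tp/ (2C), coda /∅/ ok; σ2 onset /tb/ (2C), coda /∅/ ok → well-formed
/ke.rpu/ — σ1 onset /k/, coda /∅/ ok; σ2 onset /rp/ (2C), coda /∅/ ok → well-formed
/di/ — σ1 onset /d/, coda /∅/ ok → well-formed

/jsij/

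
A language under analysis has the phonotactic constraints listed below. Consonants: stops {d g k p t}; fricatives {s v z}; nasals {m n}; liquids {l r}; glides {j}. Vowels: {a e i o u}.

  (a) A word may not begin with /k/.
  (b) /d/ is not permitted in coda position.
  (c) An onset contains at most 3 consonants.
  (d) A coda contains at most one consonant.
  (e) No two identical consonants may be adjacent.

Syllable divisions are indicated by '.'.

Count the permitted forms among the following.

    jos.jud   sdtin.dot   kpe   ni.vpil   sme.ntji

3

jos.jud — violates constraint (b): syllable 2 coda contains /d/ → not permitted
sdtin.dot — σ1 onset /sdt/ (3C), coda /n/ ok; σ2 onset /d/, coda /t/ ok → permitted
kpe — violates constraint (a): word begins with /k/ → not permitted
ni.vpil — σ1 onset /n/, coda /∅/ ok; σ2 onset /vp/ (2C), coda /l/ ok → permitted
sme.ntji — σ1 onset /sm/ (2C), coda /∅/ ok; σ2 onset /ntj/ (3C), coda /∅/ ok → permitted
Permitted: sdtin.dot, ni.vpil, sme.ntji → 3.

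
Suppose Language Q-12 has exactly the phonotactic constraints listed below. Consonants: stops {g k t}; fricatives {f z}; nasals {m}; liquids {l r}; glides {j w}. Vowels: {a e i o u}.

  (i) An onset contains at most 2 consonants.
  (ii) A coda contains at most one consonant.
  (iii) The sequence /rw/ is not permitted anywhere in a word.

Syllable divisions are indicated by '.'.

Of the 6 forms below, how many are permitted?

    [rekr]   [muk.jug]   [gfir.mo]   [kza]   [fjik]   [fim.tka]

[rekr] — violates constraint (ii): syllable 1 coda /kr/ has 2 consonants (> 1) → not permitted
[muk.jug] — σ1 onset /m/, coda /k/ ok; σ2 onset /j/, coda /g/ ok → permitted
[gfir.mo] — σ1 onset /gf/ (2C), coda /r/ ok; σ2 onset /m/, coda /∅/ ok → permitted
[kza] — σ1 onset /kz/ (2C), coda /∅/ ok → permitted
[fjik] — σ1 onset /fj/ (2C), coda /k/ ok → permitted
[fim.tka] — σ1 onset /f/, coda /m/ ok; σ2 onset /tk/ (2C), coda /∅/ ok → permitted
Permitted: [muk.jug], [gfir.mo], [kza], [fjik], [fim.tka] → 5.

5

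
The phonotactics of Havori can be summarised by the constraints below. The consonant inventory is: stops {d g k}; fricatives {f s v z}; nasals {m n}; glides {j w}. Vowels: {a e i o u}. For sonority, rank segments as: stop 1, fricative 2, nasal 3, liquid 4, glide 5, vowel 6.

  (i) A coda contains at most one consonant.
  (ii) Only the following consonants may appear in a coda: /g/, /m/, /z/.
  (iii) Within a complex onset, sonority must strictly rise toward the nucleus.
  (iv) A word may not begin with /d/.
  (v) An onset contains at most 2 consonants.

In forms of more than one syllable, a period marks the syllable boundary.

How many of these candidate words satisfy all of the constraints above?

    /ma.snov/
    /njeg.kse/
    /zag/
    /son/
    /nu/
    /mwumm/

/ma.snov/ — violates constraint (ii): syllable 2 coda contains /v/, which is not a licensed coda consonant → phonotactically illegal
/njeg.kse/ — σ1 onset /nj/ (3→5 rises), coda /g/ ok; σ2 onset /ks/ (1→2 rises), coda /∅/ ok → phonotactically legal
/zag/ — σ1 onset /z/, coda /g/ ok → phonotactically legal
/son/ — violates constraint (ii): syllable 1 coda contains /n/, which is not a licensed coda consonant → phonotactically illegal
/nu/ — σ1 onset /n/, coda /∅/ ok → phonotactically legal
/mwumm/ — violates constraint (i): syllable 1 coda /mm/ has 2 consonants (> 1) → phonotactically illegal
Phonotactically legal: /njeg.kse/, /zag/, /nu/ → 3.

3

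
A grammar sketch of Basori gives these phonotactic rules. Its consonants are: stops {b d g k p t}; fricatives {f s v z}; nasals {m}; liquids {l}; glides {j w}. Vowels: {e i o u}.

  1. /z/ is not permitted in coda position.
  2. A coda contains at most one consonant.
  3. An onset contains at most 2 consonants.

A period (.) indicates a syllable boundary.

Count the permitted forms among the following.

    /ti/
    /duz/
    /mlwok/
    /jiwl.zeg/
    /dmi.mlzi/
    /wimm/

/ti/ — σ1 onset /t/, coda /∅/ ok → permitted
/duz/ — violates constraint 1: syllable 1 coda contains /z/ → not permitted
/mlwok/ — violates constraint 3: syllable 1 onset /mlw/ has 3 consonants (> 2) → not permitted
/jiwl.zeg/ — violates constraint 2: syllable 1 coda /wl/ has 2 consonants (> 1) → not permitted
/dmi.mlzi/ — violates constraint 3: syllable 2 onset /mlz/ has 3 consonants (> 2) → not permitted
/wimm/ — violates constraint 2: syllable 1 coda /mm/ has 2 consonants (> 1) → not permitted
Permitted: /ti/ → 1.

1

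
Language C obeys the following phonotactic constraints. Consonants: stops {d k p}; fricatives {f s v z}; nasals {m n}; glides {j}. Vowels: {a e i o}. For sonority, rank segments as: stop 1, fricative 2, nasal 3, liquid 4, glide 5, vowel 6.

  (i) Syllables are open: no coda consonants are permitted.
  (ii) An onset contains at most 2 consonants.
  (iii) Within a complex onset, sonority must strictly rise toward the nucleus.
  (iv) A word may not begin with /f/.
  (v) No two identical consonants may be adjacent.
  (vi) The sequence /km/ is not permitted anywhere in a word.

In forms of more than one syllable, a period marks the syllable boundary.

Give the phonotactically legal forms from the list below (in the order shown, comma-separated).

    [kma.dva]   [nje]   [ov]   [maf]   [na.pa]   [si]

[nje], [na.pa], [si]

[kma.dva] — violates constraint (vi): contains banned sequence /km/ → phonotactically illegal
[nje] — σ1 onset /nj/ (3→5 rises), coda /∅/ ok → phonotactically legal
[ov] — violates constraint (i): syllable 1 coda /v/ has 1 consonant (> 0) → phonotactically illegal
[maf] — violates constraint (i): syllable 1 coda /f/ has 1 consonant (> 0) → phonotactically illegal
[na.pa] — σ1 onset /n/, coda /∅/ ok; σ2 onset /p/, coda /∅/ ok → phonotactically legal
[si] — σ1 onset /s/, coda /∅/ ok → phonotactically legal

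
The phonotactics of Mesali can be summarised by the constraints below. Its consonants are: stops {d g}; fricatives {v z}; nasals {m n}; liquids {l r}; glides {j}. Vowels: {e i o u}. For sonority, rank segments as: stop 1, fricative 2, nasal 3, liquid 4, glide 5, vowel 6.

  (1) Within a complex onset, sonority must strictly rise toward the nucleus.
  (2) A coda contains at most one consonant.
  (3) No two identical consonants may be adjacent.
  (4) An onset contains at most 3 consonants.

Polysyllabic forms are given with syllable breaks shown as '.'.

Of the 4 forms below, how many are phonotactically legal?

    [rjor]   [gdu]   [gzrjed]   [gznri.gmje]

1

[rjor] — σ1 onset /rj/ (4→5 rises), coda /r/ ok → phonotactically legal
[gdu] — violates constraint 1: syllable 1 onset /gd/: /g/ (stop, 1) → /d/ (stop, 1) does not rise → phonotactically illegal
[gzrjed] — violates constraint 4: syllable 1 onset /gzrj/ has 4 consonants (> 3) → phonotactically illegal
[gznri.gmje] — violates constraint 4: syllable 1 onset /gznr/ has 4 consonants (> 3) → phonotactically illegal
Phonotactically legal: [rjor] → 1.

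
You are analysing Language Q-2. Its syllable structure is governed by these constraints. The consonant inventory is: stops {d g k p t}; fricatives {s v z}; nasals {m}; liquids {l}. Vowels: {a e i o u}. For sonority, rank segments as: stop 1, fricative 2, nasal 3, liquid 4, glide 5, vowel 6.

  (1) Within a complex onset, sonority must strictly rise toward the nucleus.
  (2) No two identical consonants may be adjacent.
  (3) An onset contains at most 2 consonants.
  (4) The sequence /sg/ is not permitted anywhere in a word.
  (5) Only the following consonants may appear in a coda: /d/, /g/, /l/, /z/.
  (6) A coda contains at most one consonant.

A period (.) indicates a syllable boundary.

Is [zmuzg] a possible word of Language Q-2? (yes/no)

no

[zmuzg] — violates constraint 6: syllable 1 coda /zg/ has 2 consonants (> 1) → ill-formed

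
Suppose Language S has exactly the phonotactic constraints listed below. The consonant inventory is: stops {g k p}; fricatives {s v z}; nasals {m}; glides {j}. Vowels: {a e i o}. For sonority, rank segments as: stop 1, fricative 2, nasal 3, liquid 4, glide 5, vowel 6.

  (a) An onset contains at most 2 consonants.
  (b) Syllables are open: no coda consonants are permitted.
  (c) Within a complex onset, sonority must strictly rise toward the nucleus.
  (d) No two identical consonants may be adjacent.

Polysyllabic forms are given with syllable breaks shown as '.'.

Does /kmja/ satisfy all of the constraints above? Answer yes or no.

/kmja/ — violates constraint (a): syllable 1 onset /kmj/ has 3 consonants (> 2) → ill-formed

no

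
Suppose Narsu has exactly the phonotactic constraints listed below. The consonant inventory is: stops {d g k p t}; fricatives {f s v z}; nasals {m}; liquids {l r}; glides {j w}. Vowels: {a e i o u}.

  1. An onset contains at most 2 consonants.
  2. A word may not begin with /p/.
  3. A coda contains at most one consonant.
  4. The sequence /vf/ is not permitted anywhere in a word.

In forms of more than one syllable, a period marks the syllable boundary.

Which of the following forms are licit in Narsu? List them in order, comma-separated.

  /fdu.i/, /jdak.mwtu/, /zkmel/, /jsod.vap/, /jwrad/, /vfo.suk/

/fdu.i/ — σ1 onset /fd/ (2C), coda /∅/ ok; σ2 onset /∅/, coda /∅/ ok → licit
/jdak.mwtu/ — violates constraint 1: syllable 2 onset /mwt/ has 3 consonants (> 2) → illicit
/zkmel/ — violates constraint 1: syllable 1 onset /zkm/ has 3 consonants (> 2) → illicit
/jsod.vap/ — σ1 onset /js/ (2C), coda /d/ ok; σ2 onset /v/, coda /p/ ok → licit
/jwrad/ — violates constraint 1: syllable 1 onset /jwr/ has 3 consonants (> 2) → illicit
/vfo.suk/ — violates constraint 4: contains banned sequence /vf/ → illicit

/fdu.i/, /jsod.vap/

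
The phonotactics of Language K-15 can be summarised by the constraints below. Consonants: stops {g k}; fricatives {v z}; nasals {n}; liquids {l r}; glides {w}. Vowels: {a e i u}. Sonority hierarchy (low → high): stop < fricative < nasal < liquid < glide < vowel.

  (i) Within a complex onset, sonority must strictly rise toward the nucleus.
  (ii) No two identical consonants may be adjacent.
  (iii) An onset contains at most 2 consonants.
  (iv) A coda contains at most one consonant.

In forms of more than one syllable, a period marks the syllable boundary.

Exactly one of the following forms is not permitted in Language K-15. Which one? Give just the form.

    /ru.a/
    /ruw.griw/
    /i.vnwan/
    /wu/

/ru.a/ — σ1 onset /r/, coda /∅/ ok; σ2 onset /∅/, coda /∅/ ok → permitted
/ruw.griw/ — σ1 onset /r/, coda /w/ ok; σ2 onset /gr/ (1→4 rises), coda /w/ ok → permitted
/i.vnwan/ — violates constraint (iii): syllable 2 onset /vnw/ has 3 consonants (> 2) → not permitted
/wu/ — σ1 onset /w/, coda /∅/ ok → permitted

/i.vnwan/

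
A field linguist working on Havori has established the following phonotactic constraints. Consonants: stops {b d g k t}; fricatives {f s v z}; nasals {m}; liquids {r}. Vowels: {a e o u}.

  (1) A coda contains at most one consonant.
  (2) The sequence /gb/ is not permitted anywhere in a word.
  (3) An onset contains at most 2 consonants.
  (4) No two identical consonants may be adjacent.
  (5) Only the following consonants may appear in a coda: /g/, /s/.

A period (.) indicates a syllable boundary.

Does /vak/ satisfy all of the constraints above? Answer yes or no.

/vak/ — violates constraint 5: syllable 1 coda contains /k/, which is not a licensed coda consonant → ill-formed

no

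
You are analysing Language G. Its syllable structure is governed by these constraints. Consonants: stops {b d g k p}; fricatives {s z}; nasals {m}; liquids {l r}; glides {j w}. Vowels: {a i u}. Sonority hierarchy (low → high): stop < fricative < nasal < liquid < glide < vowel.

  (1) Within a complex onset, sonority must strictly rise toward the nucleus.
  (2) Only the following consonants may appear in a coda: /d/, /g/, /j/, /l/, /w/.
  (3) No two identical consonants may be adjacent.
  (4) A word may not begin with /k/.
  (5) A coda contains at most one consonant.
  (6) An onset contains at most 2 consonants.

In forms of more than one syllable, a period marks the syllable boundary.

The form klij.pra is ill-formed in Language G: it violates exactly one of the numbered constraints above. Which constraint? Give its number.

4

klij.pra: word begins with /k/.
This is a violation of constraint 4: "A word may not begin with /k/."
The remaining constraints (1, 2, 3, 5, 6) are satisfied.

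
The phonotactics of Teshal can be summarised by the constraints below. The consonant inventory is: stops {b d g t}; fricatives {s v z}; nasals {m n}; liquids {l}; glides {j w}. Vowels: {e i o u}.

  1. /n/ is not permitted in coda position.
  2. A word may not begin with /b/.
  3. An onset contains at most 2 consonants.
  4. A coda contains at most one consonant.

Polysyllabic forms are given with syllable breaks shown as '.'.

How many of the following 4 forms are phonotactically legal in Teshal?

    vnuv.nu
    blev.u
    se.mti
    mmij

vnuv.nu — σ1 onset /vn/ (2C), coda /v/ ok; σ2 onset /n/, coda /∅/ ok → phonotactically legal
blev.u — violates constraint 2: word begins with /b/ → phonotactically illegal
se.mti — σ1 onset /s/, coda /∅/ ok; σ2 onset /mt/ (2C), coda /∅/ ok → phonotactically legal
mmij — σ1 onset /mm/ (2C), coda /j/ ok → phonotactically legal
Phonotactically legal: vnuv.nu, se.mti, mmij → 3.

3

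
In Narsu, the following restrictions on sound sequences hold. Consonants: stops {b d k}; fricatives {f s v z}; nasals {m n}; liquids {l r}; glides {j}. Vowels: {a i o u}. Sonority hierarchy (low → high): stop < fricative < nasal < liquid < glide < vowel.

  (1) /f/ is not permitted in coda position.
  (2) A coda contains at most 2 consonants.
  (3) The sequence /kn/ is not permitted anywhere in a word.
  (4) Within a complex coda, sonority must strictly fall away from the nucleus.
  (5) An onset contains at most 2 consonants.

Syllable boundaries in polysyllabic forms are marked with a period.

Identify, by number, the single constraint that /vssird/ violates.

/vssird/: syllable 1 onset /vss/ has 3 consonants (> 2).
This is a violation of constraint 5: "An onset contains at most 2 consonants."
The remaining constraints (1, 2, 3, 4) are satisfied.

5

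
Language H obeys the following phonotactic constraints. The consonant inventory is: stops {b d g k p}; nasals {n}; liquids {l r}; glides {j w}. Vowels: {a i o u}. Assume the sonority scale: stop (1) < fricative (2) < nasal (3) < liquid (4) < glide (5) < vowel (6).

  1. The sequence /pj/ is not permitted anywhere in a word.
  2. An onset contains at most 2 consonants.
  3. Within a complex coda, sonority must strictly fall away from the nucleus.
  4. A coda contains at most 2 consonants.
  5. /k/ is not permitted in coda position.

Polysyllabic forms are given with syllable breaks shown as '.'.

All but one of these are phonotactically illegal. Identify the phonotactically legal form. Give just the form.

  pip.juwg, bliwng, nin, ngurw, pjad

nin

pip.juwg — violates constraint 1: contains banned sequence /pj/ → phonotactically illegal
bliwng — violates constraint 4: syllable 1 coda /wng/ has 3 consonants (> 2) → phonotactically illegal
nin — σ1 onset /n/, coda /n/ ok → phonotactically legal
ngurw — violates constraint 3: syllable 1 coda /rw/: /r/ (liquid, 4) → /w/ (glide, 5) does not fall → phonotactically illegal
pjad — violates constraint 1: contains banned sequence /pj/ → phonotactically illegal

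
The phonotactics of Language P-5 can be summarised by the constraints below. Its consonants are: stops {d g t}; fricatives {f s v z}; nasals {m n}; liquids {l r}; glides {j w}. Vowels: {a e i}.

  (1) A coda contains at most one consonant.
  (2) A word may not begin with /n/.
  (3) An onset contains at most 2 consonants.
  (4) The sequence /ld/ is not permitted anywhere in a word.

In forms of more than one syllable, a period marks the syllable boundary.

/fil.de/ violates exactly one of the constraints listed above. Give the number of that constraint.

4

/fil.de/: contains banned sequence /ld/.
This is a violation of constraint 4: "The sequence /ld/ is not permitted anywhere in a word."
The remaining constraints (1, 2, 3) are satisfied.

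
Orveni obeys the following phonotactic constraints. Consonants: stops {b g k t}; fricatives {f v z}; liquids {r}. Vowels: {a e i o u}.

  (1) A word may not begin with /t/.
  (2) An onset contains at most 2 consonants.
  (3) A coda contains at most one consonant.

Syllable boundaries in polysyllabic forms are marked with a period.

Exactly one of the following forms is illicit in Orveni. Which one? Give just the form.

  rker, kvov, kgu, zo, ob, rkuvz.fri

rker — σ1 onset /rk/ (2C), coda /r/ ok → licit
kvov — σ1 onset /kv/ (2C), coda /v/ ok → licit
kgu — σ1 onset /kg/ (2C), coda /∅/ ok → licit
zo — σ1 onset /z/, coda /∅/ ok → licit
ob — σ1 onset /∅/, coda /b/ ok → licit
rkuvz.fri — violates constraint 3: syllable 1 coda /vz/ has 2 consonants (> 1) → illicit

rkuvz.fri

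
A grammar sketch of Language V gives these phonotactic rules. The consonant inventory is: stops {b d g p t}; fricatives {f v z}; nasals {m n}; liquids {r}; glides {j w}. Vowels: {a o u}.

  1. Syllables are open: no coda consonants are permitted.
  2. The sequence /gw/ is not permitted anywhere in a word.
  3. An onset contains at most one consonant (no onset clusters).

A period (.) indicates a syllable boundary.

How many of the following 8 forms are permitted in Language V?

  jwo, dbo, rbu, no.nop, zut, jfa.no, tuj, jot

0

jwo — violates constraint 3: syllable 1 onset /jw/ has 2 consonants (> 1) → not permitted
dbo — violates constraint 3: syllable 1 onset /db/ has 2 consonants (> 1) → not permitted
rbu — violates constraint 3: syllable 1 onset /rb/ has 2 consonants (> 1) → not permitted
no.nop — violates constraint 1: syllable 2 coda /p/ has 1 consonant (> 0) → not permitted
zut — violates constraint 1: syllable 1 coda /t/ has 1 consonant (> 0) → not permitted
jfa.no — violates constraint 3: syllable 1 onset /jf/ has 2 consonants (> 1) → not permitted
tuj — violates constraint 1: syllable 1 coda /j/ has 1 consonant (> 0) → not permitted
jot — violates constraint 1: syllable 1 coda /t/ has 1 consonant (> 0) → not permitted
No form is permitted → 0.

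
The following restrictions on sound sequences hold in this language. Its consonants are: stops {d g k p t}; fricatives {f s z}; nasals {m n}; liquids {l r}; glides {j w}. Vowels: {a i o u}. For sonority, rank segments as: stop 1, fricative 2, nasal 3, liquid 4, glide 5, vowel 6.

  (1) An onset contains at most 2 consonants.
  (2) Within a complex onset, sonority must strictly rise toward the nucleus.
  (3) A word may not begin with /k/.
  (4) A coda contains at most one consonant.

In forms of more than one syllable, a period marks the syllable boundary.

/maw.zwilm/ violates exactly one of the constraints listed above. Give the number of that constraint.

/maw.zwilm/: syllable 2 coda /lm/ has 2 consonants (> 1).
This is a violation of constraint 4: "A coda contains at most one consonant."
The remaining constraints (1, 2, 3) are satisfied.

4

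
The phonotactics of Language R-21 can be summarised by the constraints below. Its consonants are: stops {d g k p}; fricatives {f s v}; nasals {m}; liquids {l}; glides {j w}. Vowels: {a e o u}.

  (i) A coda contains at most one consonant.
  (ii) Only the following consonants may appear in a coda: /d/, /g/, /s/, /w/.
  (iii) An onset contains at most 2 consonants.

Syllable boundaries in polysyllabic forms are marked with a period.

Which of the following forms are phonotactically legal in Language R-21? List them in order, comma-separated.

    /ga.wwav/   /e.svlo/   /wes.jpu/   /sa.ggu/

/ga.wwav/ — violates constraint (ii): syllable 2 coda contains /v/, which is not a licensed coda consonant → phonotactically illegal
/e.svlo/ — violates constraint (iii): syllable 2 onset /svl/ has 3 consonants (> 2) → phonotactically illegal
/wes.jpu/ — σ1 onset /w/, coda /s/ ok; σ2 onset /jp/ (2C), coda /∅/ ok → phonotactically legal
/sa.ggu/ — σ1 onset /s/, coda /∅/ ok; σ2 onset /gg/ (2C), coda /∅/ ok → phonotactically legal

/wes.jpu/, /sa.ggu/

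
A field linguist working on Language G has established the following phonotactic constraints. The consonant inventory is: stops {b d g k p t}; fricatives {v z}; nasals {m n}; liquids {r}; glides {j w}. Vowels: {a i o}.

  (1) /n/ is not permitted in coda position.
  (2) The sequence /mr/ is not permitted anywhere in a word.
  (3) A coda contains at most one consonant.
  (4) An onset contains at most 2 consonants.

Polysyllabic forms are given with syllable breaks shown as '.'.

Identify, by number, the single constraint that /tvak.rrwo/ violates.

/tvak.rrwo/: syllable 2 onset /rrw/ has 3 consonants (> 2).
This is a violation of constraint 4: "An onset contains at most 2 consonants."
The remaining constraints (1, 2, 3) are satisfied.

4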